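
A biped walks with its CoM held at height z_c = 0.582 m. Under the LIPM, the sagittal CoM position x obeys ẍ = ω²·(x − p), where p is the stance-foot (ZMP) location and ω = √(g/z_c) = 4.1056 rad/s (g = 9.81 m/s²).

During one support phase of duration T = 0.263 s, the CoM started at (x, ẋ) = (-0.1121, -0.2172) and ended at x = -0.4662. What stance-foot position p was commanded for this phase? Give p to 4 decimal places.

ωT = 4.1056·0.263 = 1.079773; cosh(ωT) = 1.641842, sinh(ωT) = 1.302169
x(T) = p + (x₀−p)·cosh(ωT) + (ẋ₀/ω)·sinh(ωT) ⇒ p·(1 − cosh) = x(T) − x₀·cosh − (ẋ₀/ω)·sinh
numerator   = -0.4662 − (-0.1121)·1.641842 − (-0.2172/4.1056)·1.302169 = -0.213260
denominator = 1 − 1.641842 = -0.641842
p = -0.213260 / -0.641842 = 0.3323

p = 0.3323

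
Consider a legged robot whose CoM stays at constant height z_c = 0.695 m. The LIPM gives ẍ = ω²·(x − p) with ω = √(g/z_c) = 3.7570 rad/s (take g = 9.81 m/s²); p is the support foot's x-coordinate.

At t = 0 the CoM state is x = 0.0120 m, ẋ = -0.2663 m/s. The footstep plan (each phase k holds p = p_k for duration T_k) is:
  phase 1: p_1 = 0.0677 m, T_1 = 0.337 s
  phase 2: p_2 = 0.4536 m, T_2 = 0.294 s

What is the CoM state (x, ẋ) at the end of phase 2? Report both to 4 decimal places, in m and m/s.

x = -0.8694, ẋ = -4.4955

phase 1: p=0.0677, T=0.337, ωT=1.266109, cosh=1.914475, sinh=1.632549; start (x,ẋ)=(0.012000, -0.266300) → end (x,ẋ)=(-0.154653, -0.851460)
phase 2: p=0.4536, T=0.294, ωT=1.104558, cosh=1.674624, sinh=1.343266; start (x,ẋ)=(-0.154653, -0.851460) → end (x,ẋ)=(-0.869423, -4.495516)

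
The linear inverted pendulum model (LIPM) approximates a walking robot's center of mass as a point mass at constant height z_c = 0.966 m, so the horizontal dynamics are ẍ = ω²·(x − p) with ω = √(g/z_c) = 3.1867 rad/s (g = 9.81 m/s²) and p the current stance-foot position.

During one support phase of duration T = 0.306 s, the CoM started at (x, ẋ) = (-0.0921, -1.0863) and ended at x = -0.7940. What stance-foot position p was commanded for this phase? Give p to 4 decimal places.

p = 0.5189

ωT = 3.1867·0.306 = 0.975130; cosh(ωT) = 1.514328, sinh(ωT) = 1.137185
x(T) = p + (x₀−p)·cosh(ωT) + (ẋ₀/ω)·sinh(ωT) ⇒ p·(1 − cosh) = x(T) − x₀·cosh − (ẋ₀/ω)·sinh
numerator   = -0.7940 − (-0.0921)·1.514328 − (-1.0863/3.1867)·1.137185 = -0.266881
denominator = 1 − 1.514328 = -0.514328
p = -0.266881 / -0.514328 = 0.5189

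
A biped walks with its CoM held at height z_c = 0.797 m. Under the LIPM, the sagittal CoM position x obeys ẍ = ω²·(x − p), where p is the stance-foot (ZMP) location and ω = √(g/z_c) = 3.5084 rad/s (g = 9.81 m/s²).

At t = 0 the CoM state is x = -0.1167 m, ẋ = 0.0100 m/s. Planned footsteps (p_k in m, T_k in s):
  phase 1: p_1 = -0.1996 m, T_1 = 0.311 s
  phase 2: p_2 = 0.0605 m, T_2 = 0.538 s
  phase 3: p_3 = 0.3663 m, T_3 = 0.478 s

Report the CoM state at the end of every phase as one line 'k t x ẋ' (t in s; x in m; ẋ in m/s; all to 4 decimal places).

phase 1: p=-0.1996, T=0.311, ωT=1.091112, cosh=1.656714, sinh=1.320871; start (x,ẋ)=(-0.116700, 0.010000) → end (x,ẋ)=(-0.058494, 0.400738)
phase 2: p=0.0605, T=0.538, ωT=1.887519, cosh=3.377207, sinh=3.225760; start (x,ẋ)=(-0.058494, 0.400738) → end (x,ẋ)=(0.027088, 0.006693)
phase 3: p=0.3663, T=0.478, ωT=1.677015, cosh=2.768248, sinh=2.581317; start (x,ẋ)=(0.027088, 0.006693) → end (x,ẋ)=(-0.567798, -3.053475)

1 0.3110 -0.0585 0.4007
2 0.8490 0.0271 0.0067
3 1.3270 -0.5678 -3.0535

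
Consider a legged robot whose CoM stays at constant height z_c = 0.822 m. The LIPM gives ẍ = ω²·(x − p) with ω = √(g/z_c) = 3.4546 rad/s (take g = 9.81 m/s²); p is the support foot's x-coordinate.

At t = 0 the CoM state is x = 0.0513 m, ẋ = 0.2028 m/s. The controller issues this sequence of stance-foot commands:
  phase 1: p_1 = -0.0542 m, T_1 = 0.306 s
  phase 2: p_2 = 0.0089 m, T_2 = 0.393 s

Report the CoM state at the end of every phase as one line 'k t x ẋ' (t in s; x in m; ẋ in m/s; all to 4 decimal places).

phase 1: p=-0.0542, T=0.306, ωT=1.057108, cosh=1.612747, sinh=1.265288; start (x,ẋ)=(0.051300, 0.202800) → end (x,ẋ)=(0.190223, 0.788212)
phase 2: p=0.0089, T=0.393, ωT=1.357658, cosh=2.072170, sinh=1.814908; start (x,ẋ)=(0.190223, 0.788212) → end (x,ẋ)=(0.798726, 2.770163)

1 0.3060 0.1902 0.7882
2 0.6990 0.7987 2.7702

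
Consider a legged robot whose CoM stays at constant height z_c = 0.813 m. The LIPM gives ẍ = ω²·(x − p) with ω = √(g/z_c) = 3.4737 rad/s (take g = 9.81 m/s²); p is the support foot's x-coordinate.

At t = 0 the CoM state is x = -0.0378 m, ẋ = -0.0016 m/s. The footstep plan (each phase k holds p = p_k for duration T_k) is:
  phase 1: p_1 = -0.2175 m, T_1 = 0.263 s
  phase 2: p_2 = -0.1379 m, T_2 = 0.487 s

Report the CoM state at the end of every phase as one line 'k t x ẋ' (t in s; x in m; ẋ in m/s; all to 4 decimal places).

phase 1: p=-0.2175, T=0.263, ωT=0.913583, cosh=1.447162, sinh=1.046078; start (x,ẋ)=(-0.037800, -0.001600) → end (x,ẋ)=(0.042073, 0.650671)
phase 2: p=-0.1379, T=0.487, ωT=1.691692, cosh=2.806433, sinh=2.622225; start (x,ẋ)=(0.042073, 0.650671) → end (x,ẋ)=(0.858361, 3.465410)

1 0.2630 0.0421 0.6507
2 0.7500 0.8584 3.4654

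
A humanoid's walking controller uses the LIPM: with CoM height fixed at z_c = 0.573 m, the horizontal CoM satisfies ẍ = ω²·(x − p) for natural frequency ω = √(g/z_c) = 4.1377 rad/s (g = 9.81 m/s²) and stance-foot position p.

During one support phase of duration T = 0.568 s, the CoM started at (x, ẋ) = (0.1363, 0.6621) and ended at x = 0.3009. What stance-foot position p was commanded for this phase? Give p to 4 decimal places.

ωT = 4.1377·0.568 = 2.350214; cosh(ωT) = 5.291579, sinh(ωT) = 5.196230
x(T) = p + (x₀−p)·cosh(ωT) + (ẋ₀/ω)·sinh(ωT) ⇒ p·(1 − cosh) = x(T) − x₀·cosh − (ẋ₀/ω)·sinh
numerator   = 0.3009 − (0.1363)·5.291579 − (0.6621/4.1377)·5.196230 = -1.251825
denominator = 1 − 5.291579 = -4.291579
p = -1.251825 / -4.291579 = 0.2917

p = 0.2917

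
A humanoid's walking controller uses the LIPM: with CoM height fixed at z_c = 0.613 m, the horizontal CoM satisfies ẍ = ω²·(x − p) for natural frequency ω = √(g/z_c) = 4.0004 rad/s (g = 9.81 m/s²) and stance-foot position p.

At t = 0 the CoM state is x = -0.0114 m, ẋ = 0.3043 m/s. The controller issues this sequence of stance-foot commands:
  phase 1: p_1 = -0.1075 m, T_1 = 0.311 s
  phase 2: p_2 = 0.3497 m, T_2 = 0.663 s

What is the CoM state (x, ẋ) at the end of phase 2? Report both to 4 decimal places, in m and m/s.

x = 1.3283, ẋ = 4.0419

phase 1: p=-0.1075, T=0.311, ωT=1.244124, cosh=1.879044, sinh=1.590851; start (x,ẋ)=(-0.011400, 0.304300) → end (x,ẋ)=(0.194088, 1.183377)
phase 2: p=0.3497, T=0.663, ωT=2.652265, cosh=7.128314, sinh=7.057823; start (x,ẋ)=(0.194088, 1.183377) → end (x,ẋ)=(1.328257, 4.041920)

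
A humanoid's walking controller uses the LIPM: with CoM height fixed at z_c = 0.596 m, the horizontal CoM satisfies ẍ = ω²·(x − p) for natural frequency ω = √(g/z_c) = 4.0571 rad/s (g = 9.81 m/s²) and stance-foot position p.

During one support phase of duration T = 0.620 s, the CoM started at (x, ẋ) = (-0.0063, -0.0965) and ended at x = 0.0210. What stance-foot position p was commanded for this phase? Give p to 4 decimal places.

p = -0.0395

ωT = 4.0571·0.620 = 2.515402; cosh(ωT) = 6.226206, sinh(ωT) = 6.145375
x(T) = p + (x₀−p)·cosh(ωT) + (ẋ₀/ω)·sinh(ωT) ⇒ p·(1 − cosh) = x(T) − x₀·cosh − (ẋ₀/ω)·sinh
numerator   = 0.0210 − (-0.0063)·6.226206 − (-0.0965/4.0571)·6.145375 = 0.206396
denominator = 1 − 6.226206 = -5.226206
p = 0.206396 / -5.226206 = -0.0395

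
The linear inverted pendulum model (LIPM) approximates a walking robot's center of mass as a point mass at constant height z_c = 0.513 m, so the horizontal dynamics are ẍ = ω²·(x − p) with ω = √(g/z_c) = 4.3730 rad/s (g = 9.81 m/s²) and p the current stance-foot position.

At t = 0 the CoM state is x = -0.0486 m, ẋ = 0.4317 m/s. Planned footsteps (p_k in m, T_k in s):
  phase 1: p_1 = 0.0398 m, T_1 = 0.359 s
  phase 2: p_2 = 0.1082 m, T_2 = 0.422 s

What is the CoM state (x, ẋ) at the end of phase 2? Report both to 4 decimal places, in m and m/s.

phase 1: p=0.0398, T=0.359, ωT=1.569907, cosh=2.507133, sinh=2.299068; start (x,ẋ)=(-0.048600, 0.431700) → end (x,ẋ)=(0.045132, 0.193571)
phase 2: p=0.1082, T=0.422, ωT=1.845406, cosh=3.244315, sinh=3.086354; start (x,ẋ)=(0.045132, 0.193571) → end (x,ẋ)=(0.040206, -0.223198)

x = 0.0402, ẋ = -0.2232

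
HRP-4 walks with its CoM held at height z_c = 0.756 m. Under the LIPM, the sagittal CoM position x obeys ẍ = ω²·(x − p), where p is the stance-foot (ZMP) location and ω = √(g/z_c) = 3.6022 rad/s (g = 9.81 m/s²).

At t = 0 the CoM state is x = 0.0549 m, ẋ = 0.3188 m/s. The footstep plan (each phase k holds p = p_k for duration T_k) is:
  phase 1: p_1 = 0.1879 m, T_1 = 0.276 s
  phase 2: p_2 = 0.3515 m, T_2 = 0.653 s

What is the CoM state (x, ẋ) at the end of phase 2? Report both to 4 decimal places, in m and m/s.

x = -1.1517, ẋ = -5.3308

phase 1: p=0.1879, T=0.276, ωT=0.994207, cosh=1.536299, sinh=1.166282; start (x,ẋ)=(0.054900, 0.318800) → end (x,ẋ)=(0.086790, -0.068985)
phase 2: p=0.3515, T=0.653, ωT=2.352237, cosh=5.302102, sinh=5.206946; start (x,ẋ)=(0.086790, -0.068985) → end (x,ẋ)=(-1.151737, -5.330790)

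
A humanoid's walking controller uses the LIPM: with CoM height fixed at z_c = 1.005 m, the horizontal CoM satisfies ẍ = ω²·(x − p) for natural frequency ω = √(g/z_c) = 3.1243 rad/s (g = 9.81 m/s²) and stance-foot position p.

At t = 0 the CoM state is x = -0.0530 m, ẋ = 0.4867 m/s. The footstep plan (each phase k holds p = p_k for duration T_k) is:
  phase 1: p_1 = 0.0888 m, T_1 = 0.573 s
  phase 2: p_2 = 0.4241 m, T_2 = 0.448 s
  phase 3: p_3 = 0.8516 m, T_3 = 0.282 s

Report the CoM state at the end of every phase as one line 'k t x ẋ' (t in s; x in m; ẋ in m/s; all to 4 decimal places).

phase 1: p=0.0888, T=0.573, ωT=1.790224, cosh=3.078858, sinh=2.911935; start (x,ẋ)=(-0.053000, 0.486700) → end (x,ẋ)=(0.105836, 0.208418)
phase 2: p=0.4241, T=0.448, ωT=1.399686, cosh=2.150301, sinh=1.903627; start (x,ẋ)=(0.105836, 0.208418) → end (x,ẋ)=(-0.133275, -1.444714)
phase 3: p=0.8516, T=0.282, ωT=0.881053, cosh=1.413893, sinh=0.999546; start (x,ẋ)=(-0.133275, -1.444714) → end (x,ẋ)=(-1.003110, -5.118320)

1 0.5730 0.1058 0.2084
2 1.0210 -0.1333 -1.4447
3 1.3030 -1.0031 -5.1183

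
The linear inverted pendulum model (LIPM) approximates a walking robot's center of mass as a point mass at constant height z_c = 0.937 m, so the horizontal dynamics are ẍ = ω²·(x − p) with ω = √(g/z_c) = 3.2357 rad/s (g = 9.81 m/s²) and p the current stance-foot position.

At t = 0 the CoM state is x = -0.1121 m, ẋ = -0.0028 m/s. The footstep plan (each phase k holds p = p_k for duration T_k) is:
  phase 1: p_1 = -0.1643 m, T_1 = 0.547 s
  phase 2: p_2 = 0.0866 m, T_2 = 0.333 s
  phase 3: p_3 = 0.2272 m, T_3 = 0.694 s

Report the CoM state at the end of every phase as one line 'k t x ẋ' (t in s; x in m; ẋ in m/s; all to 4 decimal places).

1 0.5470 -0.0091 0.4729
2 0.8800 0.1195 0.3730
3 1.5740 0.2513 0.1544

phase 1: p=-0.1643, T=0.547, ωT=1.769928, cosh=3.020388, sinh=2.850042; start (x,ẋ)=(-0.112100, -0.002800) → end (x,ẋ)=(-0.009102, 0.472925)
phase 2: p=0.0866, T=0.333, ωT=1.077488, cosh=1.638871, sinh=1.298421; start (x,ẋ)=(-0.009102, 0.472925) → end (x,ẋ)=(0.119532, 0.372990)
phase 3: p=0.2272, T=0.694, ωT=2.245576, cosh=4.775860, sinh=4.669993; start (x,ẋ)=(0.119532, 0.372990) → end (x,ẋ)=(0.251319, 0.154411)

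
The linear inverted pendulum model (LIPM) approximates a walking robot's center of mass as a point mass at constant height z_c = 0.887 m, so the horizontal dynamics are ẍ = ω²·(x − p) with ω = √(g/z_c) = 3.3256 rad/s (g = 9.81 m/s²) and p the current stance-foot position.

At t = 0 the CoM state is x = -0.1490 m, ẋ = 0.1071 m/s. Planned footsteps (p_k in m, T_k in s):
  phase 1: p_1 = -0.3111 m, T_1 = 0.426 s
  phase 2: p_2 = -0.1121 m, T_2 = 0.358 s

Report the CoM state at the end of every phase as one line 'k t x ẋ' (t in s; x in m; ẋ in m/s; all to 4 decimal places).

phase 1: p=-0.3111, T=0.426, ωT=1.416706, cosh=2.183013, sinh=1.940501; start (x,ẋ)=(-0.149000, 0.107100) → end (x,ẋ)=(0.105260, 1.279885)
phase 2: p=-0.1121, T=0.358, ωT=1.190565, cosh=1.796494, sinh=1.492444; start (x,ẋ)=(0.105260, 1.279885) → end (x,ẋ)=(0.852765, 3.378122)

1 0.4260 0.1053 1.2799
2 0.7840 0.8528 3.3781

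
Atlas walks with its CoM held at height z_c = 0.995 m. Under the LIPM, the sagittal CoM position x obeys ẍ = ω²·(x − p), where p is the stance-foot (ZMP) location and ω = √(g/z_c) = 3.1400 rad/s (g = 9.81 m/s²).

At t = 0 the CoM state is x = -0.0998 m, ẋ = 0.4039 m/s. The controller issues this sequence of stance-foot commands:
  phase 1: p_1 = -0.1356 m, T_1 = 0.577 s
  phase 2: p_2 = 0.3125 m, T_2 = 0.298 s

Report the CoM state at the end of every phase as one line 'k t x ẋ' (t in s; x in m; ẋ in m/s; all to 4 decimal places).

phase 1: p=-0.1356, T=0.577, ωT=1.811780, cosh=3.142348, sinh=2.978985; start (x,ẋ)=(-0.099800, 0.403900) → end (x,ẋ)=(0.360085, 1.604068)
phase 2: p=0.3125, T=0.298, ωT=0.935720, cosh=1.470676, sinh=1.078372; start (x,ẋ)=(0.360085, 1.604068) → end (x,ẋ)=(0.933368, 2.520190)

1 0.5770 0.3601 1.6041
2 0.8750 0.9334 2.5202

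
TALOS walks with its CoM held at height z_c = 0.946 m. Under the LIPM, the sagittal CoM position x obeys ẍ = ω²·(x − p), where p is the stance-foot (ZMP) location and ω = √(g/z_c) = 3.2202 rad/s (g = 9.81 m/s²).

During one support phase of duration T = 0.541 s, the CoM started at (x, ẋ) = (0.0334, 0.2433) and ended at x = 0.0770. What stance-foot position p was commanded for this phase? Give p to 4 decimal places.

p = 0.1186

ωT = 3.2202·0.541 = 1.742128; cosh(ωT) = 2.942314, sinh(ωT) = 2.767167
x(T) = p + (x₀−p)·cosh(ωT) + (ẋ₀/ω)·sinh(ωT) ⇒ p·(1 − cosh) = x(T) − x₀·cosh − (ẋ₀/ω)·sinh
numerator   = 0.0770 − (0.0334)·2.942314 − (0.2433/3.2202)·2.767167 = -0.230345
denominator = 1 − 2.942314 = -1.942314
p = -0.230345 / -1.942314 = 0.1186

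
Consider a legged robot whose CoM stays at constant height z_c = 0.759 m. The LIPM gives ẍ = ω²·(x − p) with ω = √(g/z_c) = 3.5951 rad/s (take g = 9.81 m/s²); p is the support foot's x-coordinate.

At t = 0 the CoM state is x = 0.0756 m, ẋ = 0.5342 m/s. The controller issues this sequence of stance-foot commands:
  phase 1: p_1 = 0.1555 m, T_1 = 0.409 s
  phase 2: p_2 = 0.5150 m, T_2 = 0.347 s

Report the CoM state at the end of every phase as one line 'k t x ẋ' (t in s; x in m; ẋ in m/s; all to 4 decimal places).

phase 1: p=0.1555, T=0.409, ωT=1.470396, cosh=2.290396, sinh=2.060561; start (x,ẋ)=(0.075600, 0.534200) → end (x,ẋ)=(0.278679, 0.631636)
phase 2: p=0.5150, T=0.347, ωT=1.247500, cosh=1.884424, sinh=1.597202; start (x,ẋ)=(0.278679, 0.631636) → end (x,ẋ)=(0.350288, -0.166711)

1 0.4090 0.2787 0.6316
2 0.7560 0.3503 -0.1667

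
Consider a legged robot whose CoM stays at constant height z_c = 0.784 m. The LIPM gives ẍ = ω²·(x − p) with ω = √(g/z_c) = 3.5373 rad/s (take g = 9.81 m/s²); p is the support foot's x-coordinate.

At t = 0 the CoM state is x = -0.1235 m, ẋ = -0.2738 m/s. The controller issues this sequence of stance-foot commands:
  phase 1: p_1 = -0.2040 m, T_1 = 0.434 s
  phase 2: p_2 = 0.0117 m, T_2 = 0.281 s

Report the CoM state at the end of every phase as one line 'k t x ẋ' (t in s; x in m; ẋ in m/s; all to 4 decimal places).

1 0.4340 -0.1798 -0.0347
2 0.7150 -0.2939 -0.8432

phase 1: p=-0.2040, T=0.434, ωT=1.535188, cosh=2.428807, sinh=2.213392; start (x,ẋ)=(-0.123500, -0.273800) → end (x,ẋ)=(-0.179806, -0.034738)
phase 2: p=0.0117, T=0.281, ωT=0.993981, cosh=1.536035, sinh=1.165935; start (x,ẋ)=(-0.179806, -0.034738) → end (x,ẋ)=(-0.293910, -0.843179)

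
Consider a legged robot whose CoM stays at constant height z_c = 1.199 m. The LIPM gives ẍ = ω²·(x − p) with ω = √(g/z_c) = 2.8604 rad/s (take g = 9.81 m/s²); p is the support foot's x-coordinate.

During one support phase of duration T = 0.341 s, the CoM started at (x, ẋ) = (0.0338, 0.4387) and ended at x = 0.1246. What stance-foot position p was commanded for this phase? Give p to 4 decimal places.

p = 0.1964

ωT = 2.8604·0.341 = 0.975396; cosh(ωT) = 1.514631, sinh(ωT) = 1.137588
x(T) = p + (x₀−p)·cosh(ωT) + (ẋ₀/ω)·sinh(ωT) ⇒ p·(1 − cosh) = x(T) − x₀·cosh − (ẋ₀/ω)·sinh
numerator   = 0.1246 − (0.0338)·1.514631 − (0.4387/2.8604)·1.137588 = -0.101067
denominator = 1 − 1.514631 = -0.514631
p = -0.101067 / -0.514631 = 0.1964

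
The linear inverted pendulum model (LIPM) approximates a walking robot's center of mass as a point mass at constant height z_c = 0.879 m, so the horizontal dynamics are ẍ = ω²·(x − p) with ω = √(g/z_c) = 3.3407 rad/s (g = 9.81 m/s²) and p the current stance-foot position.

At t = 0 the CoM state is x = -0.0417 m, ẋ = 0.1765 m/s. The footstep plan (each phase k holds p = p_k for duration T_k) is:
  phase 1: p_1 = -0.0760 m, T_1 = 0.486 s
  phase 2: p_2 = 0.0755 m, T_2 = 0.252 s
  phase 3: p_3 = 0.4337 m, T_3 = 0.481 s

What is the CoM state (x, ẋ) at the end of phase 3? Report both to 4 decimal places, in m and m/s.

phase 1: p=-0.0760, T=0.486, ωT=1.623580, cosh=2.634203, sinh=2.437011; start (x,ẋ)=(-0.041700, 0.176500) → end (x,ẋ)=(0.143108, 0.744184)
phase 2: p=0.0755, T=0.252, ωT=0.841856, cosh=1.375790, sinh=0.944881; start (x,ẋ)=(0.143108, 0.744184) → end (x,ẋ)=(0.378999, 1.237251)
phase 3: p=0.4337, T=0.481, ωT=1.606877, cosh=2.593862, sinh=2.393349; start (x,ẋ)=(0.378999, 1.237251) → end (x,ẋ)=(1.178207, 2.771902)

x = 1.1782, ẋ = 2.7719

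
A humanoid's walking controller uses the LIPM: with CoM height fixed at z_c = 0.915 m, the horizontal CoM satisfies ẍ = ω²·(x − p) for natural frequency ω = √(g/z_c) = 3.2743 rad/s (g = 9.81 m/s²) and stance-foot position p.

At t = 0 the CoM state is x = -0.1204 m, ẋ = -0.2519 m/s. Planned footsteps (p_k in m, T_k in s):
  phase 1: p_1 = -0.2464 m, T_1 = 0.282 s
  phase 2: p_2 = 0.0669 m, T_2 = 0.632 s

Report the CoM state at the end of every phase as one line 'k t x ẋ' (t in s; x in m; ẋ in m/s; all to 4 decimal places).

1 0.2820 -0.1443 0.0703
2 0.9140 -0.6992 -2.4123

phase 1: p=-0.2464, T=0.282, ωT=0.923353, cosh=1.457451, sinh=1.060266; start (x,ẋ)=(-0.120400, -0.251900) → end (x,ẋ)=(-0.144330, 0.070293)
phase 2: p=0.0669, T=0.632, ωT=2.069358, cosh=4.023000, sinh=3.896733; start (x,ẋ)=(-0.144330, 0.070293) → end (x,ẋ)=(-0.699223, -2.412310)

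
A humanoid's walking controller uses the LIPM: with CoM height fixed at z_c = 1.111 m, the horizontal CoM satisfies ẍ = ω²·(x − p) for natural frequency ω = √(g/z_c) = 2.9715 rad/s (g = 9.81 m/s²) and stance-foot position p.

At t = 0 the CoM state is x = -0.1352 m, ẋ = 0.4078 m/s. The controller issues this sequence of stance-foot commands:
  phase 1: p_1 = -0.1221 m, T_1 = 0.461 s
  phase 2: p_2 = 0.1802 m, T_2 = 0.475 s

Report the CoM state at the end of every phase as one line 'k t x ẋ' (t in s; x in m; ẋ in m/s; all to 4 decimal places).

1 0.4610 0.1030 0.7825
2 0.9360 0.5205 1.2579

phase 1: p=-0.1221, T=0.461, ωT=1.369862, cosh=2.094474, sinh=1.840332; start (x,ẋ)=(-0.135200, 0.407800) → end (x,ẋ)=(0.103024, 0.782489)
phase 2: p=0.1802, T=0.475, ωT=1.411462, cosh=2.172868, sinh=1.929082; start (x,ẋ)=(0.103024, 0.782489) → end (x,ẋ)=(0.520494, 1.257852)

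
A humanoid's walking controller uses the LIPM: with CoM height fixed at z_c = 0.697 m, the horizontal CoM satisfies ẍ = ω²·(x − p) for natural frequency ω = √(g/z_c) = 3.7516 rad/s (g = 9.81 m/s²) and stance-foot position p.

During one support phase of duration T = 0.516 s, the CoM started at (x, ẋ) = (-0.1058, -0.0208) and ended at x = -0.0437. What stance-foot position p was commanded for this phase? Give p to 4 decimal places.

ωT = 3.7516·0.516 = 1.935826; cosh(ωT) = 3.537034, sinh(ωT) = 3.392729
x(T) = p + (x₀−p)·cosh(ωT) + (ẋ₀/ω)·sinh(ωT) ⇒ p·(1 − cosh) = x(T) − x₀·cosh − (ẋ₀/ω)·sinh
numerator   = -0.0437 − (-0.1058)·3.537034 − (-0.0208/3.7516)·3.392729 = 0.349329
denominator = 1 − 3.537034 = -2.537034
p = 0.349329 / -2.537034 = -0.1377

p = -0.1377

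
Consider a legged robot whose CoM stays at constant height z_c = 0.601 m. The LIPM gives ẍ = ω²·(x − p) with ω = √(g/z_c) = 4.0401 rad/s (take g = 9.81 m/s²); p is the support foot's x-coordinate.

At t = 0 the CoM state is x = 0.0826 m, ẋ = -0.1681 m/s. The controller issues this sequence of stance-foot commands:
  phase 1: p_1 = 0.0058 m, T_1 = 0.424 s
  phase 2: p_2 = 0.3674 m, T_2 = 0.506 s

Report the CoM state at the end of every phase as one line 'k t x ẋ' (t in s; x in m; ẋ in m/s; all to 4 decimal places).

1 0.4240 0.1141 0.3511
2 0.9300 -0.2974 -2.5078

phase 1: p=0.0058, T=0.424, ωT=1.713002, cosh=2.862955, sinh=2.682632; start (x,ẋ)=(0.082600, -0.168100) → end (x,ẋ)=(0.114056, 0.351103)
phase 2: p=0.3674, T=0.506, ωT=2.044291, cosh=3.926575, sinh=3.797103; start (x,ẋ)=(0.114056, 0.351103) → end (x,ẋ)=(-0.297387, -2.507829)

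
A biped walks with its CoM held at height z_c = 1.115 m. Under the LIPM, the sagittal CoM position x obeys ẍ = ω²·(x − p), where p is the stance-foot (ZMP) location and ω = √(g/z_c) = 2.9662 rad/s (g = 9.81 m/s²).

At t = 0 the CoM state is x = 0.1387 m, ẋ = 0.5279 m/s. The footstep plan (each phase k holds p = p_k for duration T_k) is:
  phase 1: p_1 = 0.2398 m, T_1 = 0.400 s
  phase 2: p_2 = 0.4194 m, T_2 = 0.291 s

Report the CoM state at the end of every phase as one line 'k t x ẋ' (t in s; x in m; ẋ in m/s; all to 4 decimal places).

phase 1: p=0.2398, T=0.400, ωT=1.186480, cosh=1.790413, sinh=1.485119; start (x,ẋ)=(0.138700, 0.527900) → end (x,ẋ)=(0.323099, 0.499797)
phase 2: p=0.4194, T=0.291, ωT=0.863164, cosh=1.396238, sinh=0.974412; start (x,ẋ)=(0.323099, 0.499797) → end (x,ẋ)=(0.449126, 0.419495)

1 0.4000 0.3231 0.4998
2 0.6910 0.4491 0.4195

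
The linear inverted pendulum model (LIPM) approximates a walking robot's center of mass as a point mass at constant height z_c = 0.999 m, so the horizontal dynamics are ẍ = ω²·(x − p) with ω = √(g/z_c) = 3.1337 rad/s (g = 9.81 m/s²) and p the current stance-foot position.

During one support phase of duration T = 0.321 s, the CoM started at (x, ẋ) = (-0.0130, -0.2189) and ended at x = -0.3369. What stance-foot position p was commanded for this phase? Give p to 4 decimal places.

p = 0.4254

ωT = 3.1337·0.321 = 1.005918; cosh(ωT) = 1.550062, sinh(ωT) = 1.184353
x(T) = p + (x₀−p)·cosh(ωT) + (ẋ₀/ω)·sinh(ωT) ⇒ p·(1 − cosh) = x(T) − x₀·cosh − (ẋ₀/ω)·sinh
numerator   = -0.3369 − (-0.0130)·1.550062 − (-0.2189/3.1337)·1.184353 = -0.234018
denominator = 1 − 1.550062 = -0.550062
p = -0.234018 / -0.550062 = 0.4254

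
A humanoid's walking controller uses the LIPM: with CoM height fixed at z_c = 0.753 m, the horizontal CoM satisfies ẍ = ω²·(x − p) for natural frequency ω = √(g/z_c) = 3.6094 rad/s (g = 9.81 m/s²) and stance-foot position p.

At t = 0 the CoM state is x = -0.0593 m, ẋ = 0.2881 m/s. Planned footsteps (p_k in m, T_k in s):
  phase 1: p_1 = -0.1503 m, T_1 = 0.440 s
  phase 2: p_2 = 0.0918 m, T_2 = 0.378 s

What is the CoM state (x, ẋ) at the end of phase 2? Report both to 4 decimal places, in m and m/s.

x = 1.2234, ẋ = 4.3055

phase 1: p=-0.1503, T=0.440, ωT=1.588136, cosh=2.549461, sinh=2.345155; start (x,ẋ)=(-0.059300, 0.288100) → end (x,ẋ)=(0.268890, 1.504779)
phase 2: p=0.0918, T=0.378, ωT=1.364353, cosh=2.084369, sinh=1.828823; start (x,ẋ)=(0.268890, 1.504779) → end (x,ẋ)=(1.223367, 4.305475)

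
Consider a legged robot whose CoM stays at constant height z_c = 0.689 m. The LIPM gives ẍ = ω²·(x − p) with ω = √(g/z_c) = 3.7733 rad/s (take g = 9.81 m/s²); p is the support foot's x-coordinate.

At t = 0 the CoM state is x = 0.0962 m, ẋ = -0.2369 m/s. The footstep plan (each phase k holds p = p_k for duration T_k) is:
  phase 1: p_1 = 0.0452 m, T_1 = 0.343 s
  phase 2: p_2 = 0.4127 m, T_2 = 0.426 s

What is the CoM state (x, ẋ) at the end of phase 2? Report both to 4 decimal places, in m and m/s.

phase 1: p=0.0452, T=0.343, ωT=1.294242, cosh=1.961167, sinh=1.687062; start (x,ẋ)=(0.096200, -0.236900) → end (x,ẋ)=(0.039300, -0.139945)
phase 2: p=0.4127, T=0.426, ωT=1.607426, cosh=2.595176, sinh=2.394773; start (x,ẋ)=(0.039300, -0.139945) → end (x,ẋ)=(-0.645156, -3.737296)

x = -0.6452, ẋ = -3.7373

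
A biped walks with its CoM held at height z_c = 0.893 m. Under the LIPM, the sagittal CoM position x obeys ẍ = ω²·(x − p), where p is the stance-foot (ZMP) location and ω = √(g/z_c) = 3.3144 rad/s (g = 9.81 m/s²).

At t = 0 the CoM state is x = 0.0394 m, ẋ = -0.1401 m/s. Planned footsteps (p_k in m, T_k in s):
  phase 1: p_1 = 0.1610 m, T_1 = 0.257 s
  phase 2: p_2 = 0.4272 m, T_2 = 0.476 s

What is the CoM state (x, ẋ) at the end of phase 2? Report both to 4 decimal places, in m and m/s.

x = -1.1786, ẋ = -5.1171

phase 1: p=0.1610, T=0.257, ωT=0.851801, cosh=1.385255, sinh=0.958609; start (x,ẋ)=(0.039400, -0.140100) → end (x,ẋ)=(-0.047967, -0.580423)
phase 2: p=0.4272, T=0.476, ωT=1.577654, cosh=2.525020, sinh=2.318561; start (x,ẋ)=(-0.047967, -0.580423) → end (x,ẋ)=(-1.178638, -5.117072)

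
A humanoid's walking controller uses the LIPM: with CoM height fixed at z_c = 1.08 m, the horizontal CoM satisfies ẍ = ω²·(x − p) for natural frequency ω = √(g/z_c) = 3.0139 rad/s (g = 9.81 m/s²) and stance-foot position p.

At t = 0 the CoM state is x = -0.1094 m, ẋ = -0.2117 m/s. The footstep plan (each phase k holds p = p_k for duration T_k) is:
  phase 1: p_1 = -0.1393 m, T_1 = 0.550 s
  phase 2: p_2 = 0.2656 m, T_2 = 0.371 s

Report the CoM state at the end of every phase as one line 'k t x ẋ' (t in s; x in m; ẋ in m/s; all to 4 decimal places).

phase 1: p=-0.1393, T=0.550, ωT=1.657645, cosh=2.718764, sinh=2.528176; start (x,ẋ)=(-0.109400, -0.211700) → end (x,ẋ)=(-0.235591, -0.347734)
phase 2: p=0.2656, T=0.371, ωT=1.118157, cosh=1.693046, sinh=1.366164; start (x,ẋ)=(-0.235591, -0.347734) → end (x,ẋ)=(-0.740563, -2.652376)

1 0.5500 -0.2356 -0.3477
2 0.9210 -0.7406 -2.6524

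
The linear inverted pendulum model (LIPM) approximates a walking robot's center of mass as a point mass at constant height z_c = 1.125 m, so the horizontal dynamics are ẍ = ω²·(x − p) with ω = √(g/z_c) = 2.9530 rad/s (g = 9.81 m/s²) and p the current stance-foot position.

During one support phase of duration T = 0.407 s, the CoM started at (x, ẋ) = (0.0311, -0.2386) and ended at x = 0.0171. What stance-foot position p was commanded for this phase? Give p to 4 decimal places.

p = -0.1020

ωT = 2.9530·0.407 = 1.201871; cosh(ωT) = 1.813483, sinh(ωT) = 1.512852
x(T) = p + (x₀−p)·cosh(ωT) + (ẋ₀/ω)·sinh(ωT) ⇒ p·(1 − cosh) = x(T) − x₀·cosh − (ẋ₀/ω)·sinh
numerator   = 0.0171 − (0.0311)·1.813483 − (-0.2386/2.9530)·1.512852 = 0.082938
denominator = 1 − 1.813483 = -0.813483
p = 0.082938 / -0.813483 = -0.1020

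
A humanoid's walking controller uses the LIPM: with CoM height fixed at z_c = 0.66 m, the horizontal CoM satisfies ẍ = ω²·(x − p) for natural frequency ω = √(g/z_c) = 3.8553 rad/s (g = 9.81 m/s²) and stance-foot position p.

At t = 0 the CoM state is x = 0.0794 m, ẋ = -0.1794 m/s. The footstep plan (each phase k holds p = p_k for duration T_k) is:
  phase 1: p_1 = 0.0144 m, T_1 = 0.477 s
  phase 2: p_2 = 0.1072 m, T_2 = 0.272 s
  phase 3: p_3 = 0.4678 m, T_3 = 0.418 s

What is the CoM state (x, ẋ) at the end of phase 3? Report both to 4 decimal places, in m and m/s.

x = -0.3072, ẋ = -2.6901

phase 1: p=0.0144, T=0.477, ωT=1.838978, cosh=3.224543, sinh=3.065564; start (x,ẋ)=(0.079400, -0.179400) → end (x,ẋ)=(0.081344, 0.189730)
phase 2: p=0.1072, T=0.272, ωT=1.048642, cosh=1.602093, sinh=1.251679; start (x,ẋ)=(0.081344, 0.189730) → end (x,ẋ)=(0.127376, 0.179197)
phase 3: p=0.4678, T=0.418, ωT=1.611515, cosh=2.604992, sinh=2.405407; start (x,ẋ)=(0.127376, 0.179197) → end (x,ẋ)=(-0.307198, -2.690141)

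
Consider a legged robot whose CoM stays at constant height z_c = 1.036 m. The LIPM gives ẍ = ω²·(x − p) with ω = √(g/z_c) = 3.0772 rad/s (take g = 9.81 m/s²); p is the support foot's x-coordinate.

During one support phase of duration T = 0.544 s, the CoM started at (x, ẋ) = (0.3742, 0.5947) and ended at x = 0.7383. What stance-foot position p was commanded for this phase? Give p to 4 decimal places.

p = 0.4498

ωT = 3.0772·0.544 = 1.673997; cosh(ωT) = 2.760469, sinh(ωT) = 2.572973
x(T) = p + (x₀−p)·cosh(ωT) + (ẋ₀/ω)·sinh(ωT) ⇒ p·(1 − cosh) = x(T) − x₀·cosh − (ẋ₀/ω)·sinh
numerator   = 0.7383 − (0.3742)·2.760469 − (0.5947/3.0772)·2.572973 = -0.791921
denominator = 1 − 2.760469 = -1.760469
p = -0.791921 / -1.760469 = 0.4498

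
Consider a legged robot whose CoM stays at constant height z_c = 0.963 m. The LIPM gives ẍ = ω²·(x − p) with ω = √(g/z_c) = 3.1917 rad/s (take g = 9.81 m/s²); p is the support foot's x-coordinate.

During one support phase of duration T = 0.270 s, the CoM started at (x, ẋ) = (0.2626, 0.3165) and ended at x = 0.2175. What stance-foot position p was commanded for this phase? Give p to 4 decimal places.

p = 0.6210

ωT = 3.1917·0.270 = 0.861759; cosh(ωT) = 1.394870, sinh(ωT) = 0.972451
x(T) = p + (x₀−p)·cosh(ωT) + (ẋ₀/ω)·sinh(ωT) ⇒ p·(1 − cosh) = x(T) − x₀·cosh − (ẋ₀/ω)·sinh
numerator   = 0.2175 − (0.2626)·1.394870 − (0.3165/3.1917)·0.972451 = -0.245224
denominator = 1 − 1.394870 = -0.394870
p = -0.245224 / -0.394870 = 0.6210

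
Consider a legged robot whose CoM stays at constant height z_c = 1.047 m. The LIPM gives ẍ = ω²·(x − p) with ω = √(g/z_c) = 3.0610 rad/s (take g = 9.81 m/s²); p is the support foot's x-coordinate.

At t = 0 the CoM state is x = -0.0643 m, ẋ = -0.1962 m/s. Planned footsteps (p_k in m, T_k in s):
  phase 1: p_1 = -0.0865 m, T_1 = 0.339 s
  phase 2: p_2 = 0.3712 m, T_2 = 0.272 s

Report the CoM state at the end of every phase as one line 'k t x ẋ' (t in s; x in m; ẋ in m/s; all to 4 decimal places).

phase 1: p=-0.0865, T=0.339, ωT=1.037679, cosh=1.588467, sinh=1.234191; start (x,ẋ)=(-0.064300, -0.196200) → end (x,ẋ)=(-0.130344, -0.227789)
phase 2: p=0.3712, T=0.272, ωT=0.832592, cosh=1.367096, sinh=0.932175; start (x,ẋ)=(-0.130344, -0.227789) → end (x,ẋ)=(-0.383827, -1.742508)

1 0.3390 -0.1303 -0.2278
2 0.6110 -0.3838 -1.7425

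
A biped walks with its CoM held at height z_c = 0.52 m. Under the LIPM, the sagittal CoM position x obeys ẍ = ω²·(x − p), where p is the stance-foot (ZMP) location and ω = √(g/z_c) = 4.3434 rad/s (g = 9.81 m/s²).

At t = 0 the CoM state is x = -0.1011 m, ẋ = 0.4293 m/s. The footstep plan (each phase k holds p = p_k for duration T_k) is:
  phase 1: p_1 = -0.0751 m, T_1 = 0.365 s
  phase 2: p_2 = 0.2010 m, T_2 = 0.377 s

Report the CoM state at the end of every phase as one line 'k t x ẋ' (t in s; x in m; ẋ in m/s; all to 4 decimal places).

1 0.3650 0.0899 0.8276
2 0.7420 0.3759 1.0144

phase 1: p=-0.0751, T=0.365, ωT=1.585341, cosh=2.542917, sinh=2.338039; start (x,ẋ)=(-0.101100, 0.429300) → end (x,ẋ)=(0.089875, 0.827643)
phase 2: p=0.2010, T=0.377, ωT=1.637462, cosh=2.668287, sinh=2.473814; start (x,ẋ)=(0.089875, 0.827643) → end (x,ẋ)=(0.375877, 1.014378)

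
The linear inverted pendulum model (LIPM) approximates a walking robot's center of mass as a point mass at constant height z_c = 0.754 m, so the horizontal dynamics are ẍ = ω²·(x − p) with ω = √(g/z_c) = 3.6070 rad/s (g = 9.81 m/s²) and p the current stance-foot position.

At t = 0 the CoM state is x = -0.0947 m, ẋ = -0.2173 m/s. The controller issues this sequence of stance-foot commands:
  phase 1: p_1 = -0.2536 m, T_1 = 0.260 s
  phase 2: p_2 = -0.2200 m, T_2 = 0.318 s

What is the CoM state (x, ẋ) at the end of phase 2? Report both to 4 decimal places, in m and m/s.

phase 1: p=-0.2536, T=0.260, ωT=0.937820, cosh=1.472944, sinh=1.081463; start (x,ẋ)=(-0.094700, -0.217300) → end (x,ẋ)=(-0.084701, 0.299772)
phase 2: p=-0.2200, T=0.318, ωT=1.147026, cosh=1.733197, sinh=1.415617; start (x,ẋ)=(-0.084701, 0.299772) → end (x,ẋ)=(0.132150, 1.210420)

x = 0.1321, ẋ = 1.2104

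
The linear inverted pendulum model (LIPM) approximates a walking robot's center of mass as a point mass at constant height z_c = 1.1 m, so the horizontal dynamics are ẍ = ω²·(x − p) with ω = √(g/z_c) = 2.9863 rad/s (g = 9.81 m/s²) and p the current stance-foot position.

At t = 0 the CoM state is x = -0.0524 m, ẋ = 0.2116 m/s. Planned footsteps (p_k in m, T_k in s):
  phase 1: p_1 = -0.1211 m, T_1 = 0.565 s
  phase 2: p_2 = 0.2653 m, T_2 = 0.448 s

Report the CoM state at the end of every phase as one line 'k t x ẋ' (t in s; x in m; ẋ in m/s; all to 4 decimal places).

phase 1: p=-0.1211, T=0.565, ωT=1.687259, cosh=2.794837, sinh=2.609812; start (x,ẋ)=(-0.052400, 0.211600) → end (x,ẋ)=(0.255829, 1.126813)
phase 2: p=0.2653, T=0.448, ωT=1.337862, cosh=2.036647, sinh=1.774241; start (x,ẋ)=(0.255829, 1.126813) → end (x,ẋ)=(0.915480, 2.244738)

1 0.5650 0.2558 1.1268
2 1.0130 0.9155 2.2447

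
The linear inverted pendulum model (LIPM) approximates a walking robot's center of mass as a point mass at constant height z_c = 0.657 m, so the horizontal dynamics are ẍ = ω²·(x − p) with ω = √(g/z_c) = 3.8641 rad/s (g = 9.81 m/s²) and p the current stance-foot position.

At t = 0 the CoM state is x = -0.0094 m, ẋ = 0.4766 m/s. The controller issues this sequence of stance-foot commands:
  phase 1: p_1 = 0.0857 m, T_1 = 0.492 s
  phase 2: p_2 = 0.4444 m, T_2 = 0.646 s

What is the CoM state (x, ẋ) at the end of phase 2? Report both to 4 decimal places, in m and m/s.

phase 1: p=0.0857, T=0.492, ωT=1.901137, cosh=3.421450, sinh=3.272052; start (x,ẋ)=(-0.009400, 0.476600) → end (x,ẋ)=(0.163897, 0.428263)
phase 2: p=0.4444, T=0.646, ωT=2.496209, cosh=6.109395, sinh=6.026998; start (x,ẋ)=(0.163897, 0.428263) → end (x,ẋ)=(-0.601327, -3.916195)

x = -0.6013, ẋ = -3.9162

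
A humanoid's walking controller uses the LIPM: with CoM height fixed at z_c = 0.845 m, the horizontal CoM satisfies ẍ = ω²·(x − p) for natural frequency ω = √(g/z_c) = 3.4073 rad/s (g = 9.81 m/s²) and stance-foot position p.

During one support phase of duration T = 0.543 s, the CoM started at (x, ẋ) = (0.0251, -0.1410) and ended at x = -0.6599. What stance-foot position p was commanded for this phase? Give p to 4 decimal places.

ωT = 3.4073·0.543 = 1.850164; cosh(ωT) = 3.259037, sinh(ωT) = 3.101825
x(T) = p + (x₀−p)·cosh(ωT) + (ẋ₀/ω)·sinh(ωT) ⇒ p·(1 − cosh) = x(T) − x₀·cosh − (ẋ₀/ω)·sinh
numerator   = -0.6599 − (0.0251)·3.259037 − (-0.1410/3.4073)·3.101825 = -0.613343
denominator = 1 − 3.259037 = -2.259037
p = -0.613343 / -2.259037 = 0.2715

p = 0.2715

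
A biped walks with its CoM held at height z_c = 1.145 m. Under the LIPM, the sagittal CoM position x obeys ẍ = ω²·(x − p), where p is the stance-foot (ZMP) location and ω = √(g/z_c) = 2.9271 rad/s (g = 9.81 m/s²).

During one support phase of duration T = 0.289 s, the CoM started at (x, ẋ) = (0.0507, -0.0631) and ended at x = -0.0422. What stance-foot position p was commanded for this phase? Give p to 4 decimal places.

p = 0.2414

ωT = 2.9271·0.289 = 0.845932; cosh(ωT) = 1.379653, sinh(ωT) = 0.950496
x(T) = p + (x₀−p)·cosh(ωT) + (ẋ₀/ω)·sinh(ωT) ⇒ p·(1 − cosh) = x(T) − x₀·cosh − (ẋ₀/ω)·sinh
numerator   = -0.0422 − (0.0507)·1.379653 − (-0.0631/2.9271)·0.950496 = -0.091658
denominator = 1 − 1.379653 = -0.379653
p = -0.091658 / -0.379653 = 0.2414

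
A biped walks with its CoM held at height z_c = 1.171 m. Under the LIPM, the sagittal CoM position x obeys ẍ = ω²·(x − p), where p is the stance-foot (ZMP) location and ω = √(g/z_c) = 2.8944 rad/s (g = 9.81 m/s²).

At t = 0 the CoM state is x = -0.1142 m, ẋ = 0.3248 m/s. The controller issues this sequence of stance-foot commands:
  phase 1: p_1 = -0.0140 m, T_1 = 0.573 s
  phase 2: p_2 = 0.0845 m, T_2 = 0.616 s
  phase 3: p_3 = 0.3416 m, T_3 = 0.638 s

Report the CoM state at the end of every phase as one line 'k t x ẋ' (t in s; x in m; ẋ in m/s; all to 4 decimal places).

1 0.5730 -0.0027 0.1499
2 1.1890 -0.0324 -0.2708
3 1.8270 -1.1625 -4.2253

phase 1: p=-0.0140, T=0.573, ωT=1.658491, cosh=2.720904, sinh=2.530478; start (x,ẋ)=(-0.114200, 0.324800) → end (x,ẋ)=(-0.002673, 0.149863)
phase 2: p=0.0845, T=0.616, ωT=1.782950, cosh=3.057760, sinh=2.889618; start (x,ẋ)=(-0.002673, 0.149863) → end (x,ẋ)=(-0.032438, -0.270842)
phase 3: p=0.3416, T=0.638, ωT=1.846627, cosh=3.248087, sinh=3.090318; start (x,ẋ)=(-0.032438, -0.270842) → end (x,ẋ)=(-1.162481, -4.225340)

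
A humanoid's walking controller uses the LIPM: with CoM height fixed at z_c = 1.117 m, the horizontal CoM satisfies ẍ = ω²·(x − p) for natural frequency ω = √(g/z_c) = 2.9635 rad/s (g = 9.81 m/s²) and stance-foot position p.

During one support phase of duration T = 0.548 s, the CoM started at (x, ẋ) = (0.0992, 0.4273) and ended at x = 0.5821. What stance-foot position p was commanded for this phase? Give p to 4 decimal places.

ωT = 2.9635·0.548 = 1.623998; cosh(ωT) = 2.635221, sinh(ωT) = 2.438112
x(T) = p + (x₀−p)·cosh(ωT) + (ẋ₀/ω)·sinh(ωT) ⇒ p·(1 − cosh) = x(T) − x₀·cosh − (ẋ₀/ω)·sinh
numerator   = 0.5821 − (0.0992)·2.635221 − (0.4273/2.9635)·2.438112 = -0.030859
denominator = 1 − 2.635221 = -1.635221
p = -0.030859 / -1.635221 = 0.0189

p = 0.0189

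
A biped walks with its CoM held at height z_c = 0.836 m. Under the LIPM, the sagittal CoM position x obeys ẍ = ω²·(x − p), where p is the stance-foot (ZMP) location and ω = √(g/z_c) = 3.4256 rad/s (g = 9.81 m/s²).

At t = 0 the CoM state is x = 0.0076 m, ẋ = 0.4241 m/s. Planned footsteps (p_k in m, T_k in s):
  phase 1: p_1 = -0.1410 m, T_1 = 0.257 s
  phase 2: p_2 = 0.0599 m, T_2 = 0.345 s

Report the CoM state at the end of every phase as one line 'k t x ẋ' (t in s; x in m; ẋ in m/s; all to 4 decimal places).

phase 1: p=-0.1410, T=0.257, ωT=0.880379, cosh=1.413220, sinh=0.998594; start (x,ẋ)=(0.007600, 0.424100) → end (x,ẋ)=(0.192634, 1.107675)
phase 2: p=0.0599, T=0.345, ωT=1.181832, cosh=1.783529, sinh=1.476813; start (x,ẋ)=(0.192634, 1.107675) → end (x,ẋ)=(0.774165, 2.647066)

1 0.2570 0.1926 1.1077
2 0.6020 0.7742 2.6471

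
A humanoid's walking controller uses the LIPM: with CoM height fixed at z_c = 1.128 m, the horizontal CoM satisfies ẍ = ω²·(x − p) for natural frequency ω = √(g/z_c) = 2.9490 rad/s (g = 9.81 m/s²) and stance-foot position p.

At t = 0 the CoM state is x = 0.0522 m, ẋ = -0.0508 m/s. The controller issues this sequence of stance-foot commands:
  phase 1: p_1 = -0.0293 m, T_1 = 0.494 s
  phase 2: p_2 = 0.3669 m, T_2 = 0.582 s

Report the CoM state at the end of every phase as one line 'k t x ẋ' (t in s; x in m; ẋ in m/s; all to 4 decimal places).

1 0.4940 0.1201 0.3729
2 1.0760 -0.0014 -0.8882

phase 1: p=-0.0293, T=0.494, ωT=1.456806, cosh=2.262604, sinh=2.029625; start (x,ẋ)=(0.052200, -0.050800) → end (x,ẋ)=(0.120140, 0.372867)
phase 2: p=0.3669, T=0.582, ωT=1.716318, cosh=2.871865, sinh=2.692139; start (x,ẋ)=(0.120140, 0.372867) → end (x,ẋ)=(-0.001373, -0.888237)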